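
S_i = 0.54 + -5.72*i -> [0.54, -5.18, -10.9, -16.62, -22.34]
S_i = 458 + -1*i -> [458, 457, 456, 455, 454]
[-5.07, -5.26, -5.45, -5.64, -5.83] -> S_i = -5.07 + -0.19*i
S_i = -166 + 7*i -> [-166, -159, -152, -145, -138]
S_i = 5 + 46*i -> [5, 51, 97, 143, 189]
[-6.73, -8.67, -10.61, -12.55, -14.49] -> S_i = -6.73 + -1.94*i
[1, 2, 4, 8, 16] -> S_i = 1*2^i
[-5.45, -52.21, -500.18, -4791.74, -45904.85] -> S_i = -5.45*9.58^i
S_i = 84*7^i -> [84, 588, 4116, 28812, 201684]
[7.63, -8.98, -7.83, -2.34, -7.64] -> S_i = Random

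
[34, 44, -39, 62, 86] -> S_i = Random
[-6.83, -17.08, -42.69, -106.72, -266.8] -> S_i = -6.83*2.50^i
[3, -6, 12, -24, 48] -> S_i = 3*-2^i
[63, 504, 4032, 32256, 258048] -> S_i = 63*8^i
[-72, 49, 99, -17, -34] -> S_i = Random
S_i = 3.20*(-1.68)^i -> [3.2, -5.38, 9.03, -15.17, 25.49]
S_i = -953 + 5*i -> [-953, -948, -943, -938, -933]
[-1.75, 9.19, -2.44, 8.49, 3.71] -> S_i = Random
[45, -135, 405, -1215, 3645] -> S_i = 45*-3^i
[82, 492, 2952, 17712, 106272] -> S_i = 82*6^i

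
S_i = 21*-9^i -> [21, -189, 1701, -15309, 137781]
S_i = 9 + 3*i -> [9, 12, 15, 18, 21]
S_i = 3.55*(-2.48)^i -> [3.55, -8.8, 21.83, -54.15, 134.29]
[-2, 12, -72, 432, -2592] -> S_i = -2*-6^i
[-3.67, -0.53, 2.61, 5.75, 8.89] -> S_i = -3.67 + 3.14*i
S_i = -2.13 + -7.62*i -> [-2.13, -9.75, -17.37, -24.99, -32.61]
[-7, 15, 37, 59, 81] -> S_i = -7 + 22*i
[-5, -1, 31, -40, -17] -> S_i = Random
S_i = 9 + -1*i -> [9, 8, 7, 6, 5]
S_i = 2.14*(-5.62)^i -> [2.14, -12.03, 67.59, -379.86, 2134.81]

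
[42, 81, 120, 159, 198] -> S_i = 42 + 39*i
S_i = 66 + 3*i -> [66, 69, 72, 75, 78]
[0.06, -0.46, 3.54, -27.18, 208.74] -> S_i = 0.06*(-7.68)^i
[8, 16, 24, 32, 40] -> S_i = 8 + 8*i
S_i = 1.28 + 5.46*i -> [1.28, 6.74, 12.2, 17.66, 23.12]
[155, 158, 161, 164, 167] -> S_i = 155 + 3*i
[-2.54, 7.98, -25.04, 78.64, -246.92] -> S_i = -2.54*(-3.14)^i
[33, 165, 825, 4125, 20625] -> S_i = 33*5^i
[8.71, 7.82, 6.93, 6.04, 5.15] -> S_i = 8.71 + -0.89*i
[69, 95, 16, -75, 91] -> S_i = Random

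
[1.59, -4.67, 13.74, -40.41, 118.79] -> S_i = 1.59*(-2.94)^i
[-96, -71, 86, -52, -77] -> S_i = Random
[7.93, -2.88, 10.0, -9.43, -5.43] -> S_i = Random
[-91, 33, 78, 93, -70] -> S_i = Random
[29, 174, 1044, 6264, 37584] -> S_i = 29*6^i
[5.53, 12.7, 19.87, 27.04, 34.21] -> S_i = 5.53 + 7.17*i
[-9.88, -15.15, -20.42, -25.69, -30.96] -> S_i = -9.88 + -5.27*i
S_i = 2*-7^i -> [2, -14, 98, -686, 4802]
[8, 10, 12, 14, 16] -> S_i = 8 + 2*i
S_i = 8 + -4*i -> [8, 4, 0, -4, -8]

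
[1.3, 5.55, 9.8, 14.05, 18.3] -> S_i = 1.30 + 4.25*i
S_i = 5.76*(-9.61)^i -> [5.76, -55.35, 531.95, -5112.02, 49126.52]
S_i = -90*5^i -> [-90, -450, -2250, -11250, -56250]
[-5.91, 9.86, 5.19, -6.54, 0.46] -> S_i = Random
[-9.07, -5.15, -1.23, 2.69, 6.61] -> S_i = -9.07 + 3.92*i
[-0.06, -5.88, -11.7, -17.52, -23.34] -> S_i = -0.06 + -5.82*i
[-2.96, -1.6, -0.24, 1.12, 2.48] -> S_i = -2.96 + 1.36*i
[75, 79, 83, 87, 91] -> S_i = 75 + 4*i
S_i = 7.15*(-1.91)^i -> [7.15, -13.66, 26.08, -49.82, 95.16]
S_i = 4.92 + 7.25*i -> [4.92, 12.17, 19.42, 26.67, 33.92]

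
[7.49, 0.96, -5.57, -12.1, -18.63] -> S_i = 7.49 + -6.53*i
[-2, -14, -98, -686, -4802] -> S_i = -2*7^i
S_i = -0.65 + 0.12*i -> [-0.65, -0.53, -0.41, -0.29, -0.17]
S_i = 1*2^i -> [1, 2, 4, 8, 16]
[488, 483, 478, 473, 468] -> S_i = 488 + -5*i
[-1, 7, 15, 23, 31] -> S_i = -1 + 8*i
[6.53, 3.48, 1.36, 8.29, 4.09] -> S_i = Random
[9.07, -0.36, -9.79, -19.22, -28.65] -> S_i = 9.07 + -9.43*i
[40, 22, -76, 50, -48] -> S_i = Random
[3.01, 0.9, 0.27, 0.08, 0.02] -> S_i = 3.01*0.30^i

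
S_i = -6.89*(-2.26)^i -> [-6.89, 15.57, -35.19, 79.53, -179.74]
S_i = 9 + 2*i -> [9, 11, 13, 15, 17]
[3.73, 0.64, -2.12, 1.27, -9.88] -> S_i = Random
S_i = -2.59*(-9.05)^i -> [-2.59, 23.44, -212.13, 1919.75, -17373.77]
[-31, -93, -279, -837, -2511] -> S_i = -31*3^i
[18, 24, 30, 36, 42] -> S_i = 18 + 6*i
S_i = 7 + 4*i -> [7, 11, 15, 19, 23]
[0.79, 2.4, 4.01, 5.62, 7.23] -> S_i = 0.79 + 1.61*i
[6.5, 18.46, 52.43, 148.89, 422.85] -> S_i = 6.50*2.84^i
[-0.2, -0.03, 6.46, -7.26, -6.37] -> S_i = Random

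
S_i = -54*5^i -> [-54, -270, -1350, -6750, -33750]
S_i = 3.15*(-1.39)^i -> [3.15, -4.38, 6.09, -8.46, 11.76]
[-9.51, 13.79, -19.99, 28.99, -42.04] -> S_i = -9.51*(-1.45)^i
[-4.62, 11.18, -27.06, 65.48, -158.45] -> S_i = -4.62*(-2.42)^i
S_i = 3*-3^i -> [3, -9, 27, -81, 243]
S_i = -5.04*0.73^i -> [-5.04, -3.68, -2.69, -1.96, -1.43]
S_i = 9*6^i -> [9, 54, 324, 1944, 11664]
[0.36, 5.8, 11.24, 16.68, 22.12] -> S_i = 0.36 + 5.44*i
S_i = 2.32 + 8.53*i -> [2.32, 10.85, 19.38, 27.91, 36.44]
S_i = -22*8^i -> [-22, -176, -1408, -11264, -90112]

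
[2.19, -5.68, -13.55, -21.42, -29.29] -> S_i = 2.19 + -7.87*i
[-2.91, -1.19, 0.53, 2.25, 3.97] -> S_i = -2.91 + 1.72*i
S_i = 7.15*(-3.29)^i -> [7.15, -23.52, 77.39, -254.62, 837.7]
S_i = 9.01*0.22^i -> [9.01, 1.98, 0.44, 0.1, 0.02]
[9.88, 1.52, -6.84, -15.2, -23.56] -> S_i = 9.88 + -8.36*i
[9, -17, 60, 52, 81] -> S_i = Random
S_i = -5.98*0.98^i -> [-5.98, -5.86, -5.74, -5.63, -5.52]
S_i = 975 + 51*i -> [975, 1026, 1077, 1128, 1179]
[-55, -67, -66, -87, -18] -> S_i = Random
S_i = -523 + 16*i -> [-523, -507, -491, -475, -459]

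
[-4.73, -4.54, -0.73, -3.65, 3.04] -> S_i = Random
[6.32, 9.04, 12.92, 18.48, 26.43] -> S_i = 6.32*1.43^i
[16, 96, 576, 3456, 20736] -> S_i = 16*6^i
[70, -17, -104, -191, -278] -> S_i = 70 + -87*i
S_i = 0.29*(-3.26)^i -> [0.29, -0.95, 3.08, -10.05, 32.75]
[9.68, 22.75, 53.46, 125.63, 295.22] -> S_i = 9.68*2.35^i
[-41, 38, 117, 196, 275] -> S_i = -41 + 79*i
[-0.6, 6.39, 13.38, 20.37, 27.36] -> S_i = -0.60 + 6.99*i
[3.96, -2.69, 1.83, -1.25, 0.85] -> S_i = 3.96*(-0.68)^i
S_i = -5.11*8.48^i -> [-5.11, -43.33, -367.46, -3116.08, -26424.35]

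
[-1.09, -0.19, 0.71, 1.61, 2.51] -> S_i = -1.09 + 0.90*i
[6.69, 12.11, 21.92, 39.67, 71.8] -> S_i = 6.69*1.81^i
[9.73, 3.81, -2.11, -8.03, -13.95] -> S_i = 9.73 + -5.92*i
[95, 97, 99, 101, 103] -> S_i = 95 + 2*i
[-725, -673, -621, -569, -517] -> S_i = -725 + 52*i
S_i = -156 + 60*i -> [-156, -96, -36, 24, 84]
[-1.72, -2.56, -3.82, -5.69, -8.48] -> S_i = -1.72*1.49^i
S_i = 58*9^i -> [58, 522, 4698, 42282, 380538]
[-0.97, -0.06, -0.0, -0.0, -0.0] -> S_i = -0.97*0.06^i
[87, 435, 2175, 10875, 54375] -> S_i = 87*5^i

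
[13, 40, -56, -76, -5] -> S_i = Random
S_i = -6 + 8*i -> [-6, 2, 10, 18, 26]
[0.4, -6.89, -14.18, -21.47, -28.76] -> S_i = 0.40 + -7.29*i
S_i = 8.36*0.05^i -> [8.36, 0.42, 0.02, 0.0, 0.0]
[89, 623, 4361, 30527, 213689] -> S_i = 89*7^i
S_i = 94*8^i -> [94, 752, 6016, 48128, 385024]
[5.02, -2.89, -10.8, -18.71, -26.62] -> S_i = 5.02 + -7.91*i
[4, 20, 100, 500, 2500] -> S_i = 4*5^i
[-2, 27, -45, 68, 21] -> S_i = Random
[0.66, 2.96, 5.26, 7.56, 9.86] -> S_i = 0.66 + 2.30*i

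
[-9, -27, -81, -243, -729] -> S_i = -9*3^i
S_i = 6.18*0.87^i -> [6.18, 5.38, 4.68, 4.07, 3.54]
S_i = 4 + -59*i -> [4, -55, -114, -173, -232]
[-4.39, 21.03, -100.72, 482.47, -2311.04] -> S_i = -4.39*(-4.79)^i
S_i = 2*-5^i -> [2, -10, 50, -250, 1250]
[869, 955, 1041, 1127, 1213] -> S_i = 869 + 86*i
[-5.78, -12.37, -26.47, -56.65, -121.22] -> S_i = -5.78*2.14^i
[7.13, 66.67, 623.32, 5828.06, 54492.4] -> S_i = 7.13*9.35^i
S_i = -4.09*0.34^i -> [-4.09, -1.39, -0.47, -0.16, -0.05]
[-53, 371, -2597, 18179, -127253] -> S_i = -53*-7^i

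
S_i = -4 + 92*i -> [-4, 88, 180, 272, 364]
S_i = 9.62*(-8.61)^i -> [9.62, -82.83, 713.15, -6140.23, 52867.37]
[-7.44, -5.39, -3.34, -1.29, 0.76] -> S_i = -7.44 + 2.05*i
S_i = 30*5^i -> [30, 150, 750, 3750, 18750]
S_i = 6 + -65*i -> [6, -59, -124, -189, -254]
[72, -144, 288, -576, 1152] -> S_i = 72*-2^i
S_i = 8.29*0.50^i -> [8.29, 4.14, 2.07, 1.04, 0.52]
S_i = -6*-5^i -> [-6, 30, -150, 750, -3750]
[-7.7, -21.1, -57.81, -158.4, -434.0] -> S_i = -7.70*2.74^i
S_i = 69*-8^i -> [69, -552, 4416, -35328, 282624]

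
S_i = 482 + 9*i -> [482, 491, 500, 509, 518]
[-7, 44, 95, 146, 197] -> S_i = -7 + 51*i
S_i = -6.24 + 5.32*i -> [-6.24, -0.92, 4.4, 9.72, 15.04]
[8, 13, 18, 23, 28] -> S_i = 8 + 5*i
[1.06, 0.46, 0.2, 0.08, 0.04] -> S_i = 1.06*0.43^i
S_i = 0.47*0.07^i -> [0.47, 0.03, 0.0, 0.0, 0.0]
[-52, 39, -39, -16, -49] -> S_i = Random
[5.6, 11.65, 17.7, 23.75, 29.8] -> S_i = 5.60 + 6.05*i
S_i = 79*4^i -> [79, 316, 1264, 5056, 20224]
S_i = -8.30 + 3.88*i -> [-8.3, -4.42, -0.54, 3.34, 7.22]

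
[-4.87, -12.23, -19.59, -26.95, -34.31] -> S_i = -4.87 + -7.36*i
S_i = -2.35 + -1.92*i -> [-2.35, -4.27, -6.19, -8.11, -10.03]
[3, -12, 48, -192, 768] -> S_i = 3*-4^i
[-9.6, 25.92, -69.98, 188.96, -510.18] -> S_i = -9.60*(-2.70)^i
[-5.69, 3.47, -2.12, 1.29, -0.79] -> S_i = -5.69*(-0.61)^i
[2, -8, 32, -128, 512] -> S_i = 2*-4^i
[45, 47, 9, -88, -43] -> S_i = Random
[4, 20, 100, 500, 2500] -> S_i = 4*5^i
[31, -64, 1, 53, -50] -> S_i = Random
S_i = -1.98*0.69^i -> [-1.98, -1.37, -0.94, -0.65, -0.45]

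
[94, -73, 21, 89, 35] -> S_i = Random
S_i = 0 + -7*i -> [0, -7, -14, -21, -28]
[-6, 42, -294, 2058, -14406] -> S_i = -6*-7^i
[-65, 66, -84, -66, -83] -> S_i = Random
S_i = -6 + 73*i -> [-6, 67, 140, 213, 286]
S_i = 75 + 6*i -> [75, 81, 87, 93, 99]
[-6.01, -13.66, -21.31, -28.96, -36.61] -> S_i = -6.01 + -7.65*i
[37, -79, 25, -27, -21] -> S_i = Random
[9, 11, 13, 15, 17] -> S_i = 9 + 2*i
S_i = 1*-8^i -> [1, -8, 64, -512, 4096]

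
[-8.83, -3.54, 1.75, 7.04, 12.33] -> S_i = -8.83 + 5.29*i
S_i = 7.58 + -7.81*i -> [7.58, -0.23, -8.04, -15.85, -23.66]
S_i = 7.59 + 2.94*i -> [7.59, 10.53, 13.47, 16.41, 19.35]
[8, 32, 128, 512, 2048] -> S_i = 8*4^i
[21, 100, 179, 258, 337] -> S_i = 21 + 79*i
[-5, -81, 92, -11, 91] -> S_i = Random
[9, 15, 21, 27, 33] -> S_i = 9 + 6*i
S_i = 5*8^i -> [5, 40, 320, 2560, 20480]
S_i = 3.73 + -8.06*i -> [3.73, -4.33, -12.39, -20.45, -28.51]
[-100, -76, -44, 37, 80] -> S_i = Random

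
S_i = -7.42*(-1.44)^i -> [-7.42, 10.68, -15.39, 22.16, -31.9]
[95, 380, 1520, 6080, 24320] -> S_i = 95*4^i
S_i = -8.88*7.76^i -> [-8.88, -68.91, -534.73, -4149.52, -32200.3]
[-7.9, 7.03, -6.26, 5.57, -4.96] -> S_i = -7.90*(-0.89)^i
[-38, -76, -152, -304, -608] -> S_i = -38*2^i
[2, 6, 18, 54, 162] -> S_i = 2*3^i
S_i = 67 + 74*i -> [67, 141, 215, 289, 363]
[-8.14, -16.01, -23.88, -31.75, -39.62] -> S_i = -8.14 + -7.87*i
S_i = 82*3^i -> [82, 246, 738, 2214, 6642]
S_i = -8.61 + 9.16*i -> [-8.61, 0.55, 9.71, 18.87, 28.03]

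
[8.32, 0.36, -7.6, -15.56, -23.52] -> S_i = 8.32 + -7.96*i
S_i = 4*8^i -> [4, 32, 256, 2048, 16384]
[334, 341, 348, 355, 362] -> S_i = 334 + 7*i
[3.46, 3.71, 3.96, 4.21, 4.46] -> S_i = 3.46 + 0.25*i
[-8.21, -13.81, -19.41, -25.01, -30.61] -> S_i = -8.21 + -5.60*i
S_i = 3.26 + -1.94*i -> [3.26, 1.32, -0.62, -2.56, -4.5]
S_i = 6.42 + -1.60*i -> [6.42, 4.82, 3.22, 1.62, 0.02]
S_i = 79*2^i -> [79, 158, 316, 632, 1264]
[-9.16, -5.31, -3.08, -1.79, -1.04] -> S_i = -9.16*0.58^i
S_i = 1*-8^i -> [1, -8, 64, -512, 4096]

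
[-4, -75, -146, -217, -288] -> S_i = -4 + -71*i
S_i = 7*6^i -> [7, 42, 252, 1512, 9072]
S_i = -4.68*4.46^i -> [-4.68, -20.87, -93.09, -415.19, -1851.76]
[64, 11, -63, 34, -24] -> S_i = Random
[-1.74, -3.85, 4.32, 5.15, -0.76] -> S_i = Random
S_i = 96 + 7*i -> [96, 103, 110, 117, 124]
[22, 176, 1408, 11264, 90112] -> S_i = 22*8^i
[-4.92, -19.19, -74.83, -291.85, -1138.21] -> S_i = -4.92*3.90^i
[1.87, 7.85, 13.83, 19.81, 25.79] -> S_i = 1.87 + 5.98*i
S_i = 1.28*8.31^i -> [1.28, 10.64, 88.39, 734.54, 6103.99]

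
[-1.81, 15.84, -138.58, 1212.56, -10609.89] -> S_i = -1.81*(-8.75)^i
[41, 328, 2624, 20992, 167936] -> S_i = 41*8^i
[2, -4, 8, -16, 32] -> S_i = 2*-2^i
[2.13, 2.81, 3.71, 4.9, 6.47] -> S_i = 2.13*1.32^i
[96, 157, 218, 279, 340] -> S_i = 96 + 61*i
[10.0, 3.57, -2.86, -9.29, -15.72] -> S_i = 10.00 + -6.43*i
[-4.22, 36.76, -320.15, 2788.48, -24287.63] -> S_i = -4.22*(-8.71)^i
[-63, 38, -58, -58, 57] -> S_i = Random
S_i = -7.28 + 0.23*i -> [-7.28, -7.05, -6.82, -6.59, -6.36]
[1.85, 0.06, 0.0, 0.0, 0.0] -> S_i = 1.85*0.03^i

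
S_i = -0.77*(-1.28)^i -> [-0.77, 0.99, -1.26, 1.61, -2.07]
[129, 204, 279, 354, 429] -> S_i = 129 + 75*i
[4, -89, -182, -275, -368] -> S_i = 4 + -93*i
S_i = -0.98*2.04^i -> [-0.98, -2.0, -4.08, -8.32, -16.97]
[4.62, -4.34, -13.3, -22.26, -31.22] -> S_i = 4.62 + -8.96*i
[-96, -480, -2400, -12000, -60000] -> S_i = -96*5^i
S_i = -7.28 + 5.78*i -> [-7.28, -1.5, 4.28, 10.06, 15.84]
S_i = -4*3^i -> [-4, -12, -36, -108, -324]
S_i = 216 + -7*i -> [216, 209, 202, 195, 188]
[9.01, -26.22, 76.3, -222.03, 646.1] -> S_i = 9.01*(-2.91)^i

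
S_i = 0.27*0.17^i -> [0.27, 0.05, 0.01, 0.0, 0.0]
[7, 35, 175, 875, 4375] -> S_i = 7*5^i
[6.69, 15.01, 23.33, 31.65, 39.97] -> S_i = 6.69 + 8.32*i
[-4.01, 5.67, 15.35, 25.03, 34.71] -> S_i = -4.01 + 9.68*i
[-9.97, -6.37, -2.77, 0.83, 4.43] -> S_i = -9.97 + 3.60*i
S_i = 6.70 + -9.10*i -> [6.7, -2.4, -11.5, -20.6, -29.7]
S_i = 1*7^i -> [1, 7, 49, 343, 2401]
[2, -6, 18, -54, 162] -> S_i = 2*-3^i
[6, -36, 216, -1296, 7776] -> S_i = 6*-6^i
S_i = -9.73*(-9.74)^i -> [-9.73, 94.77, -923.06, 8990.62, -87568.65]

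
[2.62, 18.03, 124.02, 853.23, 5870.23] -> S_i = 2.62*6.88^i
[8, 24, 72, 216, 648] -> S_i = 8*3^i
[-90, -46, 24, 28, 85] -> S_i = Random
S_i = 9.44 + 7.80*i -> [9.44, 17.24, 25.04, 32.84, 40.64]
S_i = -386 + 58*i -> [-386, -328, -270, -212, -154]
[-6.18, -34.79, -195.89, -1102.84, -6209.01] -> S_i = -6.18*5.63^i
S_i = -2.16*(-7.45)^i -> [-2.16, 16.09, -119.89, 893.15, -6653.94]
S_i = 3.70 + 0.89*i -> [3.7, 4.59, 5.48, 6.37, 7.26]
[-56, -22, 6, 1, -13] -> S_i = Random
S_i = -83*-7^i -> [-83, 581, -4067, 28469, -199283]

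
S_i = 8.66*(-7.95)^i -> [8.66, -68.85, 547.33, -4351.3, 34592.86]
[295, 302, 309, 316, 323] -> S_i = 295 + 7*i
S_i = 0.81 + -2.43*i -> [0.81, -1.62, -4.05, -6.48, -8.91]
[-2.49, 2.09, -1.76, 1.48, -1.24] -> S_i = -2.49*(-0.84)^i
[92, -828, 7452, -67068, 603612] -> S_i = 92*-9^i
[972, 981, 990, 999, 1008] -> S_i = 972 + 9*i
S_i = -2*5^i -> [-2, -10, -50, -250, -1250]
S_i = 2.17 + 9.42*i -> [2.17, 11.59, 21.01, 30.43, 39.85]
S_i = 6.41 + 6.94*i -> [6.41, 13.35, 20.29, 27.23, 34.17]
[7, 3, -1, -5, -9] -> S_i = 7 + -4*i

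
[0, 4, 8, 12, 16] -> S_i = 0 + 4*i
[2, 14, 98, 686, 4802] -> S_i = 2*7^i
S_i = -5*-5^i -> [-5, 25, -125, 625, -3125]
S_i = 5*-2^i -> [5, -10, 20, -40, 80]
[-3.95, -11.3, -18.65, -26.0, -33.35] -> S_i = -3.95 + -7.35*i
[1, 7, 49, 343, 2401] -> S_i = 1*7^i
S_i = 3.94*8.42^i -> [3.94, 33.17, 279.33, 2351.97, 19803.62]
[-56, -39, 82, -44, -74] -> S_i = Random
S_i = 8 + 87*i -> [8, 95, 182, 269, 356]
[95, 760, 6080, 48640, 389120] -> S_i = 95*8^i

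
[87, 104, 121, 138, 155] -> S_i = 87 + 17*i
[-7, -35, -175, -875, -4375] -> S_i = -7*5^i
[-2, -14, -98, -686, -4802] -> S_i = -2*7^i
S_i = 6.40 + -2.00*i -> [6.4, 4.4, 2.4, 0.4, -1.6]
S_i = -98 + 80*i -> [-98, -18, 62, 142, 222]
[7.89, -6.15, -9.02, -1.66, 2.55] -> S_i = Random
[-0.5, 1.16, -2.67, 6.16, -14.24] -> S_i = -0.50*(-2.31)^i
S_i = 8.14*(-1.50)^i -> [8.14, -12.21, 18.32, -27.47, 41.21]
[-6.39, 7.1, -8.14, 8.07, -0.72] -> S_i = Random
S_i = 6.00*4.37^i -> [6.0, 26.22, 114.58, 500.72, 2188.15]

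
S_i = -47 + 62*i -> [-47, 15, 77, 139, 201]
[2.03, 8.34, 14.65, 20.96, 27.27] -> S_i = 2.03 + 6.31*i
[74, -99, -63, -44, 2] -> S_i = Random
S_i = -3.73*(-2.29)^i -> [-3.73, 8.54, -19.56, 44.79, -102.58]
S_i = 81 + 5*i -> [81, 86, 91, 96, 101]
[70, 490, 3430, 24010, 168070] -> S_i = 70*7^i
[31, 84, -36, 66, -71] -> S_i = Random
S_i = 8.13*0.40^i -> [8.13, 3.25, 1.3, 0.52, 0.21]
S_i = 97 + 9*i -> [97, 106, 115, 124, 133]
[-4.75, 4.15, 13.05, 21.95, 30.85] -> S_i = -4.75 + 8.90*i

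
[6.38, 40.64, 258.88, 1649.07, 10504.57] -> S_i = 6.38*6.37^i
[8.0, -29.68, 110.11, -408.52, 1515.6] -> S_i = 8.00*(-3.71)^i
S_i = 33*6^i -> [33, 198, 1188, 7128, 42768]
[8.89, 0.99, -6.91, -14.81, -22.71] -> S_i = 8.89 + -7.90*i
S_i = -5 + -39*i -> [-5, -44, -83, -122, -161]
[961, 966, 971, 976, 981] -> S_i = 961 + 5*i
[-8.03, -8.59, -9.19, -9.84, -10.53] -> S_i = -8.03*1.07^i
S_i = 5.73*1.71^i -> [5.73, 9.8, 16.76, 28.65, 48.99]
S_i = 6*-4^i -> [6, -24, 96, -384, 1536]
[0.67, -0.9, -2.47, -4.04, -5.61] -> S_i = 0.67 + -1.57*i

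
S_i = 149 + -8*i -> [149, 141, 133, 125, 117]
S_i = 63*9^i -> [63, 567, 5103, 45927, 413343]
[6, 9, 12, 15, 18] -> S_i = 6 + 3*i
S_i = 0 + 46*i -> [0, 46, 92, 138, 184]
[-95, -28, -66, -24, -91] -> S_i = Random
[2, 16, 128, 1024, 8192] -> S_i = 2*8^i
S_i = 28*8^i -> [28, 224, 1792, 14336, 114688]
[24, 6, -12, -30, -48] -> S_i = 24 + -18*i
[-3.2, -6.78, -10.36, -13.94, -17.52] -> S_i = -3.20 + -3.58*i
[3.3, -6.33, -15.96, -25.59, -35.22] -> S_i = 3.30 + -9.63*i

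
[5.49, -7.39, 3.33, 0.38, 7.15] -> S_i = Random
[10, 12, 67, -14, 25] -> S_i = Random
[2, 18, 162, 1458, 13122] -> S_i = 2*9^i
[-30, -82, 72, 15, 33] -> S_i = Random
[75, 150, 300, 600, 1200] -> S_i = 75*2^i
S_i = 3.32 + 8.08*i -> [3.32, 11.4, 19.48, 27.56, 35.64]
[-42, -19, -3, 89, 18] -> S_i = Random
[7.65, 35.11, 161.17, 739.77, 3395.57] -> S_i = 7.65*4.59^i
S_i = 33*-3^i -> [33, -99, 297, -891, 2673]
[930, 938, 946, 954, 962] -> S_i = 930 + 8*i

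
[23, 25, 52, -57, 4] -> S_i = Random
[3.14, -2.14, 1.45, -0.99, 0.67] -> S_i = 3.14*(-0.68)^i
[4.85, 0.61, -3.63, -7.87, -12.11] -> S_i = 4.85 + -4.24*i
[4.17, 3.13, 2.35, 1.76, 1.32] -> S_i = 4.17*0.75^i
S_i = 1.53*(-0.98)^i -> [1.53, -1.5, 1.47, -1.44, 1.41]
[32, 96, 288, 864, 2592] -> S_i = 32*3^i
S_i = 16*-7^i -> [16, -112, 784, -5488, 38416]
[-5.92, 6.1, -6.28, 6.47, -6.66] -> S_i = -5.92*(-1.03)^i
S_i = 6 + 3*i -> [6, 9, 12, 15, 18]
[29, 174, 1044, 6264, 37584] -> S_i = 29*6^i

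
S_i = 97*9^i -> [97, 873, 7857, 70713, 636417]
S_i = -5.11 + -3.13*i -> [-5.11, -8.24, -11.37, -14.5, -17.63]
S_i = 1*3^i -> [1, 3, 9, 27, 81]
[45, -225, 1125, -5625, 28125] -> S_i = 45*-5^i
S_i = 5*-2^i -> [5, -10, 20, -40, 80]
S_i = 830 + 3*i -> [830, 833, 836, 839, 842]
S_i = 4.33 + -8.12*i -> [4.33, -3.79, -11.91, -20.03, -28.15]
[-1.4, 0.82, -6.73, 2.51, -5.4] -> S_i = Random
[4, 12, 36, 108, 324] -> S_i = 4*3^i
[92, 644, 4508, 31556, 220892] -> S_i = 92*7^i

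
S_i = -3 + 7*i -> [-3, 4, 11, 18, 25]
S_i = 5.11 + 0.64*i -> [5.11, 5.75, 6.39, 7.03, 7.67]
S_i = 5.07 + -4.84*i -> [5.07, 0.23, -4.61, -9.45, -14.29]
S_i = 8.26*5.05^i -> [8.26, 41.71, 210.65, 1063.79, 5372.12]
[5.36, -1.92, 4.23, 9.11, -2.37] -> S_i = Random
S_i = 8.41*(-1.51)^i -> [8.41, -12.7, 19.18, -28.96, 43.72]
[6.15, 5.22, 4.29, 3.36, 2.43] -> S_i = 6.15 + -0.93*i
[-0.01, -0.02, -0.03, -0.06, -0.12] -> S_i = -0.01*1.86^i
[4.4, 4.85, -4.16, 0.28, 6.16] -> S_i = Random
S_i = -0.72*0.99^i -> [-0.72, -0.71, -0.71, -0.7, -0.69]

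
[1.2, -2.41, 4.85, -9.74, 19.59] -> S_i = 1.20*(-2.01)^i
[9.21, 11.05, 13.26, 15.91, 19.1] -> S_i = 9.21*1.20^i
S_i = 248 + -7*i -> [248, 241, 234, 227, 220]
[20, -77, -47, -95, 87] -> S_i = Random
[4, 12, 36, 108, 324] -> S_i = 4*3^i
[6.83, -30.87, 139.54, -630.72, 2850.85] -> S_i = 6.83*(-4.52)^i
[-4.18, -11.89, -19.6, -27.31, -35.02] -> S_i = -4.18 + -7.71*i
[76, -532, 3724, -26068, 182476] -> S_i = 76*-7^i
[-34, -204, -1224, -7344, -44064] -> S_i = -34*6^i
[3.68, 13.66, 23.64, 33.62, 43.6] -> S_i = 3.68 + 9.98*i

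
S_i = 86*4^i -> [86, 344, 1376, 5504, 22016]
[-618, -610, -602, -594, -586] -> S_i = -618 + 8*i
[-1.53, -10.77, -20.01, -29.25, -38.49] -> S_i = -1.53 + -9.24*i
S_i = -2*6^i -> [-2, -12, -72, -432, -2592]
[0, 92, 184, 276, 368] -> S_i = 0 + 92*i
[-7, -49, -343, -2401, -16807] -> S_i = -7*7^i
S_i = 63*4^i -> [63, 252, 1008, 4032, 16128]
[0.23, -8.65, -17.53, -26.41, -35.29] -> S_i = 0.23 + -8.88*i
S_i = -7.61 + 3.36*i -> [-7.61, -4.25, -0.89, 2.47, 5.83]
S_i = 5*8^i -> [5, 40, 320, 2560, 20480]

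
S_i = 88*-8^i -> [88, -704, 5632, -45056, 360448]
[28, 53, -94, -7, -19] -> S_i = Random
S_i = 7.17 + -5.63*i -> [7.17, 1.54, -4.09, -9.72, -15.35]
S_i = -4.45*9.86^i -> [-4.45, -43.88, -432.63, -4265.7, -42059.85]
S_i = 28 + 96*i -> [28, 124, 220, 316, 412]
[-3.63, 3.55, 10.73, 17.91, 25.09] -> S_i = -3.63 + 7.18*i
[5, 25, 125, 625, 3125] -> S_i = 5*5^i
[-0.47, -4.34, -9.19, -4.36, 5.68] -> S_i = Random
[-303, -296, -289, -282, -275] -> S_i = -303 + 7*i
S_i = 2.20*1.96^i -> [2.2, 4.31, 8.45, 16.56, 32.47]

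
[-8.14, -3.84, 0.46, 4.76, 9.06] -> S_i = -8.14 + 4.30*i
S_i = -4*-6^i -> [-4, 24, -144, 864, -5184]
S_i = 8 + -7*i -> [8, 1, -6, -13, -20]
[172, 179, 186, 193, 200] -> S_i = 172 + 7*i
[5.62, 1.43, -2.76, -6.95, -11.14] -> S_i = 5.62 + -4.19*i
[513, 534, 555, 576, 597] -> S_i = 513 + 21*i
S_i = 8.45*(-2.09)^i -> [8.45, -17.66, 36.91, -77.14, 161.23]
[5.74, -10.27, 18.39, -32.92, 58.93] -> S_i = 5.74*(-1.79)^i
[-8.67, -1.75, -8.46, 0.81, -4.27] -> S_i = Random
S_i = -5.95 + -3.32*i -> [-5.95, -9.27, -12.59, -15.91, -19.23]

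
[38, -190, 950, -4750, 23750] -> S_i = 38*-5^i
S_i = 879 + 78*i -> [879, 957, 1035, 1113, 1191]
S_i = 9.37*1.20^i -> [9.37, 11.24, 13.49, 16.19, 19.43]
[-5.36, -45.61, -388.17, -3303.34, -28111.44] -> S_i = -5.36*8.51^i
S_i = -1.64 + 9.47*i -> [-1.64, 7.83, 17.3, 26.77, 36.24]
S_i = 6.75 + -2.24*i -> [6.75, 4.51, 2.27, 0.03, -2.21]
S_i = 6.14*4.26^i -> [6.14, 26.16, 111.43, 474.68, 2022.12]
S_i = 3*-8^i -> [3, -24, 192, -1536, 12288]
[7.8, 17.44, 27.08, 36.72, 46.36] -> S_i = 7.80 + 9.64*i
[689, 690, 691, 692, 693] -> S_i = 689 + 1*i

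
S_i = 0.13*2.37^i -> [0.13, 0.31, 0.73, 1.73, 4.1]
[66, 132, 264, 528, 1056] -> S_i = 66*2^i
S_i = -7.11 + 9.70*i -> [-7.11, 2.59, 12.29, 21.99, 31.69]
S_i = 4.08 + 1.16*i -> [4.08, 5.24, 6.4, 7.56, 8.72]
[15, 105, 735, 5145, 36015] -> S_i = 15*7^i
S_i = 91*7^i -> [91, 637, 4459, 31213, 218491]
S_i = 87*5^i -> [87, 435, 2175, 10875, 54375]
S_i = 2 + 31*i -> [2, 33, 64, 95, 126]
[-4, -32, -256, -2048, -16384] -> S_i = -4*8^i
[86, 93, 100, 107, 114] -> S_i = 86 + 7*i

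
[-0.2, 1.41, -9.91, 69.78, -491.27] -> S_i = -0.20*(-7.04)^i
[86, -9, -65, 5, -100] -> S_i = Random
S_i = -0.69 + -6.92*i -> [-0.69, -7.61, -14.53, -21.45, -28.37]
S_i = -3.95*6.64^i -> [-3.95, -26.23, -174.15, -1156.38, -7678.38]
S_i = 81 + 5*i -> [81, 86, 91, 96, 101]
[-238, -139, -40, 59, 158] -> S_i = -238 + 99*i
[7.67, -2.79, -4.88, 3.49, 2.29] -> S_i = Random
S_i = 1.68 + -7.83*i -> [1.68, -6.15, -13.98, -21.81, -29.64]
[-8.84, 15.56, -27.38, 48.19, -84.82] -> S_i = -8.84*(-1.76)^i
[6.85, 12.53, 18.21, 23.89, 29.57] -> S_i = 6.85 + 5.68*i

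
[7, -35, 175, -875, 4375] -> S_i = 7*-5^i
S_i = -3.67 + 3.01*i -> [-3.67, -0.66, 2.35, 5.36, 8.37]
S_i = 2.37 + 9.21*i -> [2.37, 11.58, 20.79, 30.0, 39.21]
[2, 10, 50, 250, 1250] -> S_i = 2*5^i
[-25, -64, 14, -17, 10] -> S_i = Random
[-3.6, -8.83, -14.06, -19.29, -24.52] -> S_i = -3.60 + -5.23*i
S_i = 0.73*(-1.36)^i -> [0.73, -0.99, 1.35, -1.84, 2.5]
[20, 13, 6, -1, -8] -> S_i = 20 + -7*i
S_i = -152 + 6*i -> [-152, -146, -140, -134, -128]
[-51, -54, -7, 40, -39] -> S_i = Random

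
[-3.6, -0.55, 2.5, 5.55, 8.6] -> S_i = -3.60 + 3.05*i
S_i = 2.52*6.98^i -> [2.52, 17.59, 122.78, 856.97, 5981.67]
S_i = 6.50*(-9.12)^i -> [6.5, -59.28, 540.63, -4930.58, 44966.88]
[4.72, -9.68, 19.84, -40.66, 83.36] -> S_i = 4.72*(-2.05)^i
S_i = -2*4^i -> [-2, -8, -32, -128, -512]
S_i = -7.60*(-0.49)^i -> [-7.6, 3.72, -1.82, 0.89, -0.44]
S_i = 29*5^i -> [29, 145, 725, 3625, 18125]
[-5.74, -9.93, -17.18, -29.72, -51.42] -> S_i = -5.74*1.73^i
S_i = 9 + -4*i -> [9, 5, 1, -3, -7]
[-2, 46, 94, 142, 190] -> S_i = -2 + 48*i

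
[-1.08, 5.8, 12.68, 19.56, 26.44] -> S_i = -1.08 + 6.88*i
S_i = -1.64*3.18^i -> [-1.64, -5.22, -16.58, -52.74, -167.71]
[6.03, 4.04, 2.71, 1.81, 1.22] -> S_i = 6.03*0.67^i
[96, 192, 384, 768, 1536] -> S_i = 96*2^i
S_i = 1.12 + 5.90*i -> [1.12, 7.02, 12.92, 18.82, 24.72]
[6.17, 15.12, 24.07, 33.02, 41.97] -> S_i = 6.17 + 8.95*i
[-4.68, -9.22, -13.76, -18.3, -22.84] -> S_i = -4.68 + -4.54*i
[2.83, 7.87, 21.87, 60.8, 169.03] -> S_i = 2.83*2.78^i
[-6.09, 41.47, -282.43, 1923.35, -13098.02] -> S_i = -6.09*(-6.81)^i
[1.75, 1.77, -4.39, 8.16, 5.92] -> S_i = Random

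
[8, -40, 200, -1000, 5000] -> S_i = 8*-5^i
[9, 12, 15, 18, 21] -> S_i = 9 + 3*i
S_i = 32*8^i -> [32, 256, 2048, 16384, 131072]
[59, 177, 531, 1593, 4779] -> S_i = 59*3^i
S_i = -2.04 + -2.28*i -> [-2.04, -4.32, -6.6, -8.88, -11.16]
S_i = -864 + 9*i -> [-864, -855, -846, -837, -828]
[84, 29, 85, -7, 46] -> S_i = Random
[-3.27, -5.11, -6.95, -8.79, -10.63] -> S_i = -3.27 + -1.84*i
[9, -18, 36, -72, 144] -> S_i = 9*-2^i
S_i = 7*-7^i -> [7, -49, 343, -2401, 16807]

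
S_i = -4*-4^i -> [-4, 16, -64, 256, -1024]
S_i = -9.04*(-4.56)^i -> [-9.04, 41.22, -187.97, 857.16, -3908.66]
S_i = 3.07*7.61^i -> [3.07, 23.36, 177.79, 1352.98, 10296.2]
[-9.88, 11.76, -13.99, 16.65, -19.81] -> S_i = -9.88*(-1.19)^i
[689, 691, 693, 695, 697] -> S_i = 689 + 2*i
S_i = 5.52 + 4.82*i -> [5.52, 10.34, 15.16, 19.98, 24.8]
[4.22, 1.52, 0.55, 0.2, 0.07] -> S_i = 4.22*0.36^i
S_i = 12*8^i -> [12, 96, 768, 6144, 49152]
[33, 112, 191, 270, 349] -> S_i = 33 + 79*i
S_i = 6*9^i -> [6, 54, 486, 4374, 39366]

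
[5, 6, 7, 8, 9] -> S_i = 5 + 1*i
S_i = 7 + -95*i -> [7, -88, -183, -278, -373]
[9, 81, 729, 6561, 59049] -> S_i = 9*9^i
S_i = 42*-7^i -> [42, -294, 2058, -14406, 100842]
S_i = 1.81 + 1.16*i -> [1.81, 2.97, 4.13, 5.29, 6.45]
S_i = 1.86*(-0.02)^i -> [1.86, -0.04, 0.0, -0.0, 0.0]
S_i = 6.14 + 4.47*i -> [6.14, 10.61, 15.08, 19.55, 24.02]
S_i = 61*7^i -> [61, 427, 2989, 20923, 146461]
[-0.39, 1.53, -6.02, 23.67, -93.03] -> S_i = -0.39*(-3.93)^i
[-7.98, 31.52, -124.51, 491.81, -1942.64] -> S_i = -7.98*(-3.95)^i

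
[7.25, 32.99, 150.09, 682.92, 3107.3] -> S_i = 7.25*4.55^i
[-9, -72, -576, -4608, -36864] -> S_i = -9*8^i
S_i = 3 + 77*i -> [3, 80, 157, 234, 311]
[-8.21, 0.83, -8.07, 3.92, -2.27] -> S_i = Random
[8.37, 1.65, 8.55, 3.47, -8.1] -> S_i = Random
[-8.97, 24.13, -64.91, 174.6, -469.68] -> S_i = -8.97*(-2.69)^i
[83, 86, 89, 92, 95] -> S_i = 83 + 3*i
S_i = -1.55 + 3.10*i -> [-1.55, 1.55, 4.65, 7.75, 10.85]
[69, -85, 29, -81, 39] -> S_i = Random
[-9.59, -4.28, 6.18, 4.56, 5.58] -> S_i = Random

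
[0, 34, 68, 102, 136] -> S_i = 0 + 34*i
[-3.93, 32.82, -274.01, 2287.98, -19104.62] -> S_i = -3.93*(-8.35)^i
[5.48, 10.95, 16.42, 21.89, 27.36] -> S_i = 5.48 + 5.47*i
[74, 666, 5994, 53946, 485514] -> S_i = 74*9^i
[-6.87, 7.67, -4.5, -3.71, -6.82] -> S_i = Random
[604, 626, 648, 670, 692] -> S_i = 604 + 22*i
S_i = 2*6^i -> [2, 12, 72, 432, 2592]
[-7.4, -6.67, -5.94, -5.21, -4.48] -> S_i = -7.40 + 0.73*i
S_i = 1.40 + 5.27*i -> [1.4, 6.67, 11.94, 17.21, 22.48]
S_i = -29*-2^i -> [-29, 58, -116, 232, -464]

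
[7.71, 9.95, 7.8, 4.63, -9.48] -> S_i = Random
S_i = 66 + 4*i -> [66, 70, 74, 78, 82]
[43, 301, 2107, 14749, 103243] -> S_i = 43*7^i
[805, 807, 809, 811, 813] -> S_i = 805 + 2*i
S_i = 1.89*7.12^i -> [1.89, 13.46, 95.81, 682.18, 4857.15]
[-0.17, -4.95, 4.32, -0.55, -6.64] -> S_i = Random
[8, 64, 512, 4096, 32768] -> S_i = 8*8^i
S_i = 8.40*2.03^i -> [8.4, 17.05, 34.62, 70.27, 142.65]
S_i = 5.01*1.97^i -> [5.01, 9.87, 19.44, 38.3, 75.46]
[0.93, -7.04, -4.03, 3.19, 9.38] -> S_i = Random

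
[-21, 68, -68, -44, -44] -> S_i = Random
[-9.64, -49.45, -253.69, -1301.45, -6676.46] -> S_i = -9.64*5.13^i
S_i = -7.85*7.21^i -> [-7.85, -56.6, -408.08, -2942.22, -21213.42]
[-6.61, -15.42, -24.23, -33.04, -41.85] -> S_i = -6.61 + -8.81*i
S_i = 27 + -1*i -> [27, 26, 25, 24, 23]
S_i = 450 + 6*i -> [450, 456, 462, 468, 474]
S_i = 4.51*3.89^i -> [4.51, 17.54, 68.25, 265.48, 1032.7]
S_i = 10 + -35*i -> [10, -25, -60, -95, -130]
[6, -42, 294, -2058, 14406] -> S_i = 6*-7^i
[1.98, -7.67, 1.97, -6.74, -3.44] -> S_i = Random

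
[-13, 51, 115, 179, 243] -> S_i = -13 + 64*i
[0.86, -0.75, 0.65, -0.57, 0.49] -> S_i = 0.86*(-0.87)^i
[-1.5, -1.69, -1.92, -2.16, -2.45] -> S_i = -1.50*1.13^i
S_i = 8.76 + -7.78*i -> [8.76, 0.98, -6.8, -14.58, -22.36]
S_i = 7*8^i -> [7, 56, 448, 3584, 28672]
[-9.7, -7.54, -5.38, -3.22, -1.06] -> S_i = -9.70 + 2.16*i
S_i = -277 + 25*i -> [-277, -252, -227, -202, -177]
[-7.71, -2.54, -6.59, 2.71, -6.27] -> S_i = Random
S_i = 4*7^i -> [4, 28, 196, 1372, 9604]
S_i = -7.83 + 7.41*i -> [-7.83, -0.42, 6.99, 14.4, 21.81]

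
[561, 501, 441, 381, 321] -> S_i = 561 + -60*i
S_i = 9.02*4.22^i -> [9.02, 38.06, 160.63, 677.87, 2860.59]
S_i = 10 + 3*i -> [10, 13, 16, 19, 22]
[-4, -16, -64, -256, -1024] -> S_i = -4*4^i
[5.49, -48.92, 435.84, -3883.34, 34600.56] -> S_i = 5.49*(-8.91)^i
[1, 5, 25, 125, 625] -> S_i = 1*5^i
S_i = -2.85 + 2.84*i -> [-2.85, -0.01, 2.83, 5.67, 8.51]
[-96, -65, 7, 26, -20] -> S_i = Random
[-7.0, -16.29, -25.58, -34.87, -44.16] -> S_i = -7.00 + -9.29*i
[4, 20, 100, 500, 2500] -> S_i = 4*5^i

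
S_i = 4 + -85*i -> [4, -81, -166, -251, -336]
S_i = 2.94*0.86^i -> [2.94, 2.53, 2.17, 1.87, 1.61]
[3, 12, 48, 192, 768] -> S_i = 3*4^i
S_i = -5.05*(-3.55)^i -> [-5.05, 17.93, -63.64, 225.93, -802.06]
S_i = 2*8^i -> [2, 16, 128, 1024, 8192]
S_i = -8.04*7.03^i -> [-8.04, -56.52, -397.34, -2793.33, -19637.1]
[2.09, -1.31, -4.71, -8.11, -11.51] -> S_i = 2.09 + -3.40*i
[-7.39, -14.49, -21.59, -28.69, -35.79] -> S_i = -7.39 + -7.10*i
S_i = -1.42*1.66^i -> [-1.42, -2.36, -3.91, -6.5, -10.78]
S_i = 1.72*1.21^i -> [1.72, 2.08, 2.52, 3.05, 3.69]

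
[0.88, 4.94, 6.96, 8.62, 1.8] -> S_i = Random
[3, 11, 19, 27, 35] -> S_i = 3 + 8*i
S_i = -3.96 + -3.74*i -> [-3.96, -7.7, -11.44, -15.18, -18.92]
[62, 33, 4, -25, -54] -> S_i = 62 + -29*i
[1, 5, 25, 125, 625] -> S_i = 1*5^i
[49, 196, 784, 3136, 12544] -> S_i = 49*4^i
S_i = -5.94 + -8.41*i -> [-5.94, -14.35, -22.76, -31.17, -39.58]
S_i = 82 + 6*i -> [82, 88, 94, 100, 106]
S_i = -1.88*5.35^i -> [-1.88, -10.06, -53.81, -287.89, -1540.19]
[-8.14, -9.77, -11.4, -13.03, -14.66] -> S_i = -8.14 + -1.63*i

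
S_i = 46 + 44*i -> [46, 90, 134, 178, 222]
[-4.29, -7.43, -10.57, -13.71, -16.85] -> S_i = -4.29 + -3.14*i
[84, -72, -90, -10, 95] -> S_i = Random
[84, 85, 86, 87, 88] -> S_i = 84 + 1*i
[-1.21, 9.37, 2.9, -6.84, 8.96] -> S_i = Random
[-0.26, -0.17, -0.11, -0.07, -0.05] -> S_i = -0.26*0.65^i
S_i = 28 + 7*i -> [28, 35, 42, 49, 56]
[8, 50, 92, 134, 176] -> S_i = 8 + 42*i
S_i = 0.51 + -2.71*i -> [0.51, -2.2, -4.91, -7.62, -10.33]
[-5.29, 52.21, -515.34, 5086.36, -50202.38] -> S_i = -5.29*(-9.87)^i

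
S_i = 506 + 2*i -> [506, 508, 510, 512, 514]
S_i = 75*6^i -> [75, 450, 2700, 16200, 97200]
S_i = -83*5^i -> [-83, -415, -2075, -10375, -51875]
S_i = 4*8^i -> [4, 32, 256, 2048, 16384]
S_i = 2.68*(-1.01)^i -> [2.68, -2.71, 2.73, -2.76, 2.79]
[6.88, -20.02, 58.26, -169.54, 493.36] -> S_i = 6.88*(-2.91)^i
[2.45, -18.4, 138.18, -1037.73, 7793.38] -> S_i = 2.45*(-7.51)^i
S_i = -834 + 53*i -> [-834, -781, -728, -675, -622]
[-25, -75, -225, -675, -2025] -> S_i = -25*3^i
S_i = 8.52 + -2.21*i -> [8.52, 6.31, 4.1, 1.89, -0.32]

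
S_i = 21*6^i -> [21, 126, 756, 4536, 27216]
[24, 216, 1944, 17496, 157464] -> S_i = 24*9^i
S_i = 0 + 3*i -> [0, 3, 6, 9, 12]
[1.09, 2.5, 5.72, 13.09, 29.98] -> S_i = 1.09*2.29^i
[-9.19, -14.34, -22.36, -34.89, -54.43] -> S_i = -9.19*1.56^i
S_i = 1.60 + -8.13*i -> [1.6, -6.53, -14.66, -22.79, -30.92]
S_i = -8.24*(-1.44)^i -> [-8.24, 11.87, -17.09, 24.6, -35.43]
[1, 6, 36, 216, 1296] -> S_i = 1*6^i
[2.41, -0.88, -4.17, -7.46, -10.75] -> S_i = 2.41 + -3.29*i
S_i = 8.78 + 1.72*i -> [8.78, 10.5, 12.22, 13.94, 15.66]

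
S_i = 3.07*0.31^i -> [3.07, 0.95, 0.3, 0.09, 0.03]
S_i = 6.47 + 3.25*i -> [6.47, 9.72, 12.97, 16.22, 19.47]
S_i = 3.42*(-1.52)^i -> [3.42, -5.2, 7.9, -12.01, 18.26]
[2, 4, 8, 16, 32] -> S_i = 2*2^i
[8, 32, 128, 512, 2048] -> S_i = 8*4^i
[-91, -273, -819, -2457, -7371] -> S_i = -91*3^i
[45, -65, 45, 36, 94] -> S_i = Random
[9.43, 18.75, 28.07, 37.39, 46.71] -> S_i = 9.43 + 9.32*i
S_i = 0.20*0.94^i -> [0.2, 0.19, 0.18, 0.17, 0.16]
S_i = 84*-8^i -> [84, -672, 5376, -43008, 344064]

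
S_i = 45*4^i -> [45, 180, 720, 2880, 11520]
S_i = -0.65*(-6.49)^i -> [-0.65, 4.22, -27.38, 177.68, -1153.17]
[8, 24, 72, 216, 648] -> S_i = 8*3^i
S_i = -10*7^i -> [-10, -70, -490, -3430, -24010]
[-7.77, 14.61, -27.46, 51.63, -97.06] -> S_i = -7.77*(-1.88)^i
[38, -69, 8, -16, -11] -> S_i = Random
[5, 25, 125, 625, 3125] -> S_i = 5*5^i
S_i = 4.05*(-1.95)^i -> [4.05, -7.9, 15.4, -30.03, 58.56]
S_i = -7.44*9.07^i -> [-7.44, -67.48, -612.05, -5551.3, -50350.3]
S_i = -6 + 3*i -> [-6, -3, 0, 3, 6]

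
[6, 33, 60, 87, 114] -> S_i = 6 + 27*i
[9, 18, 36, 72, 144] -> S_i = 9*2^i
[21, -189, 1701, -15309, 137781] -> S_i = 21*-9^i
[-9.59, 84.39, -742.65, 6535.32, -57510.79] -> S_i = -9.59*(-8.80)^i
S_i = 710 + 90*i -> [710, 800, 890, 980, 1070]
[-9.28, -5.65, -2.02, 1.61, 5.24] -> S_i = -9.28 + 3.63*i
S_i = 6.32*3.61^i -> [6.32, 22.82, 82.36, 297.33, 1073.36]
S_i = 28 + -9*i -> [28, 19, 10, 1, -8]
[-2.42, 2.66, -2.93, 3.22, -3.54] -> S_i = -2.42*(-1.10)^i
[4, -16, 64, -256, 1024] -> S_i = 4*-4^i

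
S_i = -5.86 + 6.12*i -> [-5.86, 0.26, 6.38, 12.5, 18.62]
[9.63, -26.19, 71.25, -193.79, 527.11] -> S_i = 9.63*(-2.72)^i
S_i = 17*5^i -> [17, 85, 425, 2125, 10625]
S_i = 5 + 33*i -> [5, 38, 71, 104, 137]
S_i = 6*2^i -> [6, 12, 24, 48, 96]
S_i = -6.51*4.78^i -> [-6.51, -31.12, -148.74, -710.99, -3398.54]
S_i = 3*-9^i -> [3, -27, 243, -2187, 19683]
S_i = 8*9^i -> [8, 72, 648, 5832, 52488]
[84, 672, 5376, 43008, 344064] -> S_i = 84*8^i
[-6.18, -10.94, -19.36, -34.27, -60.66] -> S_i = -6.18*1.77^i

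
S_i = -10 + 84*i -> [-10, 74, 158, 242, 326]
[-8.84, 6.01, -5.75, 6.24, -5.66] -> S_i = Random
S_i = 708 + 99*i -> [708, 807, 906, 1005, 1104]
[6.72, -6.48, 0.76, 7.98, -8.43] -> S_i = Random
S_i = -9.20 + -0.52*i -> [-9.2, -9.72, -10.24, -10.76, -11.28]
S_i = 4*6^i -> [4, 24, 144, 864, 5184]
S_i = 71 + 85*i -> [71, 156, 241, 326, 411]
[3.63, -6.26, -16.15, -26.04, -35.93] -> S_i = 3.63 + -9.89*i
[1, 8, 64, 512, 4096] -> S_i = 1*8^i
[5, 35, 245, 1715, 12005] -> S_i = 5*7^i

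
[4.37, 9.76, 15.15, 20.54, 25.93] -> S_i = 4.37 + 5.39*i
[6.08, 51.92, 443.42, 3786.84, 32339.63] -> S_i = 6.08*8.54^i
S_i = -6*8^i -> [-6, -48, -384, -3072, -24576]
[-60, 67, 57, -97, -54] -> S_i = Random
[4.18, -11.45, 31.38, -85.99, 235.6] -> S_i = 4.18*(-2.74)^i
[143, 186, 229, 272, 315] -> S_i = 143 + 43*i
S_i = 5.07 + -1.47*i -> [5.07, 3.6, 2.13, 0.66, -0.81]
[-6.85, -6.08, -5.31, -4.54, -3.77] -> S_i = -6.85 + 0.77*i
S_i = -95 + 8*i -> [-95, -87, -79, -71, -63]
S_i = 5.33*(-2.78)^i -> [5.33, -14.82, 41.19, -114.51, 318.35]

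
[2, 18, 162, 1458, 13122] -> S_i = 2*9^i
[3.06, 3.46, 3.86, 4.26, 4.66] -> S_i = 3.06 + 0.40*i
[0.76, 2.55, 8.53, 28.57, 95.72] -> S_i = 0.76*3.35^i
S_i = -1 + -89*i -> [-1, -90, -179, -268, -357]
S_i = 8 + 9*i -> [8, 17, 26, 35, 44]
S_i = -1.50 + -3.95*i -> [-1.5, -5.45, -9.4, -13.35, -17.3]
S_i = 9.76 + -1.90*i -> [9.76, 7.86, 5.96, 4.06, 2.16]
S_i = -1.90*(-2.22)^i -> [-1.9, 4.22, -9.36, 20.79, -46.15]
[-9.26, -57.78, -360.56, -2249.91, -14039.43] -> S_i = -9.26*6.24^i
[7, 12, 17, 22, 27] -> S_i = 7 + 5*i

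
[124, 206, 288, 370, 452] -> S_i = 124 + 82*i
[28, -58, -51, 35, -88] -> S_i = Random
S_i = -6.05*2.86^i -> [-6.05, -17.3, -49.49, -141.53, -404.78]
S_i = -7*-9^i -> [-7, 63, -567, 5103, -45927]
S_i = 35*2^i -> [35, 70, 140, 280, 560]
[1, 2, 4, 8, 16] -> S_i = 1*2^i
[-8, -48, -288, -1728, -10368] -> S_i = -8*6^i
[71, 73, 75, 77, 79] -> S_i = 71 + 2*i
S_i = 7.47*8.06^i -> [7.47, 60.21, 485.28, 3911.34, 31525.41]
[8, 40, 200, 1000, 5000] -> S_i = 8*5^i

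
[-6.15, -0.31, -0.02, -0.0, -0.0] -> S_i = -6.15*0.05^i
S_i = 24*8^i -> [24, 192, 1536, 12288, 98304]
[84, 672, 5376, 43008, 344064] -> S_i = 84*8^i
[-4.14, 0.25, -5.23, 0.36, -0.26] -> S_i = Random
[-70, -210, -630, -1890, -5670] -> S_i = -70*3^i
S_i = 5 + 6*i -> [5, 11, 17, 23, 29]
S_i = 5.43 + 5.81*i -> [5.43, 11.24, 17.05, 22.86, 28.67]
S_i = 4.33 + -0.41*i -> [4.33, 3.92, 3.51, 3.1, 2.69]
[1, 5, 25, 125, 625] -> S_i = 1*5^i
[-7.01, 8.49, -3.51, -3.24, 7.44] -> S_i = Random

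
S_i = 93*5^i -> [93, 465, 2325, 11625, 58125]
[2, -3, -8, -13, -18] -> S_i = 2 + -5*i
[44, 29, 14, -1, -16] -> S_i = 44 + -15*i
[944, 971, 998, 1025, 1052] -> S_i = 944 + 27*i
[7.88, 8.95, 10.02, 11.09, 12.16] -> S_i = 7.88 + 1.07*i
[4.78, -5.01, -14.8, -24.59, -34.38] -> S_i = 4.78 + -9.79*i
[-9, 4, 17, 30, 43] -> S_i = -9 + 13*i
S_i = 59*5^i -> [59, 295, 1475, 7375, 36875]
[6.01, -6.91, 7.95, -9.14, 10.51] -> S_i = 6.01*(-1.15)^i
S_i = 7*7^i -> [7, 49, 343, 2401, 16807]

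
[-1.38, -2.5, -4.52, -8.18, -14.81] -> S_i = -1.38*1.81^i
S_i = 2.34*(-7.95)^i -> [2.34, -18.6, 147.89, -1175.76, 9347.26]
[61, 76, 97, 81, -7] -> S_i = Random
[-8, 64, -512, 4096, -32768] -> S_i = -8*-8^i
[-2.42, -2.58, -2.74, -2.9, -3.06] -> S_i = -2.42 + -0.16*i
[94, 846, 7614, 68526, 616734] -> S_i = 94*9^i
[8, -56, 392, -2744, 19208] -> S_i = 8*-7^i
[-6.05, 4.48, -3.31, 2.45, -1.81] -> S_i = -6.05*(-0.74)^i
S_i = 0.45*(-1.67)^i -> [0.45, -0.75, 1.26, -2.1, 3.5]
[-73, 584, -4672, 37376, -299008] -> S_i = -73*-8^i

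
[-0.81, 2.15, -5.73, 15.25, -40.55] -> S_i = -0.81*(-2.66)^i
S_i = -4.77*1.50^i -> [-4.77, -7.15, -10.73, -16.1, -24.15]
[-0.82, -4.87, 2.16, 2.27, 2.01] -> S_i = Random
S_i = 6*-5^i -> [6, -30, 150, -750, 3750]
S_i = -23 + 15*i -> [-23, -8, 7, 22, 37]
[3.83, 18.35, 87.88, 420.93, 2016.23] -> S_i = 3.83*4.79^i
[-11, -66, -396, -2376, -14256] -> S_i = -11*6^i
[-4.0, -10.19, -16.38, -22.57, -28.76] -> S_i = -4.00 + -6.19*i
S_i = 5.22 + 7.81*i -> [5.22, 13.03, 20.84, 28.65, 36.46]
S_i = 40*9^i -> [40, 360, 3240, 29160, 262440]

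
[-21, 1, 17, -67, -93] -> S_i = Random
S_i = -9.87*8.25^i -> [-9.87, -81.43, -671.78, -5542.16, -45722.81]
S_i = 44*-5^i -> [44, -220, 1100, -5500, 27500]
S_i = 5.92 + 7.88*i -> [5.92, 13.8, 21.68, 29.56, 37.44]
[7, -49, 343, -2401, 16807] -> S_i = 7*-7^i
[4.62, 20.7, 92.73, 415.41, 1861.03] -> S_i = 4.62*4.48^i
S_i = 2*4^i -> [2, 8, 32, 128, 512]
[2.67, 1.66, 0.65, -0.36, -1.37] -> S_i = 2.67 + -1.01*i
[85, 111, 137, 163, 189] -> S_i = 85 + 26*i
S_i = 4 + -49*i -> [4, -45, -94, -143, -192]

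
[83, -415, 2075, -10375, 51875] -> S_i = 83*-5^i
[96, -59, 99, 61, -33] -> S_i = Random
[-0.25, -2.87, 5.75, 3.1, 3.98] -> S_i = Random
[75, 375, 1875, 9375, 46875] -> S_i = 75*5^i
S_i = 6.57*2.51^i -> [6.57, 16.49, 41.39, 103.89, 260.77]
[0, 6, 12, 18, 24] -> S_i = 0 + 6*i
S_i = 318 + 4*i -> [318, 322, 326, 330, 334]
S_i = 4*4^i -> [4, 16, 64, 256, 1024]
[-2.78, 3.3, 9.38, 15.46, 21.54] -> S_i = -2.78 + 6.08*i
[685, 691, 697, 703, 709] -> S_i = 685 + 6*i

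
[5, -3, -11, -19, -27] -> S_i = 5 + -8*i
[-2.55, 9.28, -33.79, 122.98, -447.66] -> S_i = -2.55*(-3.64)^i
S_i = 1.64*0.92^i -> [1.64, 1.51, 1.39, 1.28, 1.17]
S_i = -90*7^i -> [-90, -630, -4410, -30870, -216090]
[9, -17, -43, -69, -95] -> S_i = 9 + -26*i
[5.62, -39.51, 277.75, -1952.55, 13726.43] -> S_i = 5.62*(-7.03)^i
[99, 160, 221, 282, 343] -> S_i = 99 + 61*i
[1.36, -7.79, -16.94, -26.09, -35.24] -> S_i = 1.36 + -9.15*i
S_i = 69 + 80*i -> [69, 149, 229, 309, 389]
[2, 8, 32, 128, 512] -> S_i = 2*4^i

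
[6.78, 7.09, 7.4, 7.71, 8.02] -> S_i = 6.78 + 0.31*i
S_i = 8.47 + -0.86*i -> [8.47, 7.61, 6.75, 5.89, 5.03]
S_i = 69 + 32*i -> [69, 101, 133, 165, 197]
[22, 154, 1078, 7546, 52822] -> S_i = 22*7^i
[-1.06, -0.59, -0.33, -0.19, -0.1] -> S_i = -1.06*0.56^i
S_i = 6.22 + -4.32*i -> [6.22, 1.9, -2.42, -6.74, -11.06]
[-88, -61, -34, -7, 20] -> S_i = -88 + 27*i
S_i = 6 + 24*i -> [6, 30, 54, 78, 102]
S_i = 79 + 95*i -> [79, 174, 269, 364, 459]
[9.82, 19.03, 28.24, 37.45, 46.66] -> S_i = 9.82 + 9.21*i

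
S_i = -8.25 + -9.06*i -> [-8.25, -17.31, -26.37, -35.43, -44.49]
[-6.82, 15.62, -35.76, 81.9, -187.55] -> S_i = -6.82*(-2.29)^i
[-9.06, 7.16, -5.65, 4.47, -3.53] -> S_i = -9.06*(-0.79)^i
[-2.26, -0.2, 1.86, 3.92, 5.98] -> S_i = -2.26 + 2.06*i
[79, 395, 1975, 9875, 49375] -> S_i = 79*5^i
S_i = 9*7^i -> [9, 63, 441, 3087, 21609]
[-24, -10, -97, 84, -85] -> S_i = Random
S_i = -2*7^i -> [-2, -14, -98, -686, -4802]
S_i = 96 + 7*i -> [96, 103, 110, 117, 124]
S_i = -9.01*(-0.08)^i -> [-9.01, 0.72, -0.06, 0.0, -0.0]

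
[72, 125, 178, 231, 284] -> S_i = 72 + 53*i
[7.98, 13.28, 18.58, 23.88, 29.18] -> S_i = 7.98 + 5.30*i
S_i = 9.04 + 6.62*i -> [9.04, 15.66, 22.28, 28.9, 35.52]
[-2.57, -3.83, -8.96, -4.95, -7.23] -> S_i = Random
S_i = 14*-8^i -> [14, -112, 896, -7168, 57344]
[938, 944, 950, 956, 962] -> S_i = 938 + 6*i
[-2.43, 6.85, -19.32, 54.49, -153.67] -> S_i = -2.43*(-2.82)^i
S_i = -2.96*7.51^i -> [-2.96, -22.23, -166.94, -1253.75, -9415.67]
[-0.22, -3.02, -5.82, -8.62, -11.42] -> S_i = -0.22 + -2.80*i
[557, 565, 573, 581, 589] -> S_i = 557 + 8*i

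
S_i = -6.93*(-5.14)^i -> [-6.93, 35.62, -183.09, 941.07, -4837.11]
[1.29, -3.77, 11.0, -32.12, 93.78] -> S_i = 1.29*(-2.92)^i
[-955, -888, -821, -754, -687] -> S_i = -955 + 67*i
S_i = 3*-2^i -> [3, -6, 12, -24, 48]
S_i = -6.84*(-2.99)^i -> [-6.84, 20.45, -61.15, 182.84, -546.69]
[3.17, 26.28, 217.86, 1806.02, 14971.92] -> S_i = 3.17*8.29^i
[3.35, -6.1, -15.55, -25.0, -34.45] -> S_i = 3.35 + -9.45*i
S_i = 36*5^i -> [36, 180, 900, 4500, 22500]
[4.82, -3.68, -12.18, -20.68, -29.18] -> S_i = 4.82 + -8.50*i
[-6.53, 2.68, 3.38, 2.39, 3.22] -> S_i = Random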